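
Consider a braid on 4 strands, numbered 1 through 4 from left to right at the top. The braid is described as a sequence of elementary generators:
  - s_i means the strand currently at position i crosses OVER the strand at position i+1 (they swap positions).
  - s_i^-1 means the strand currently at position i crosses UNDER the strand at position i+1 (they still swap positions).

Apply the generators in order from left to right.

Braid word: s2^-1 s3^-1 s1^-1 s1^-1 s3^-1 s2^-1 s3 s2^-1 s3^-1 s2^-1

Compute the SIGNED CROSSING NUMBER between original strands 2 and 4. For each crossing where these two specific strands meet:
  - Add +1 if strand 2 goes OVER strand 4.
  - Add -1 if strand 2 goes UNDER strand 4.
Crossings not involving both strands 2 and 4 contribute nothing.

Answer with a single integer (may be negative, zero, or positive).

Gen 1: crossing 2x3. Both 2&4? no. Sum: 0
Gen 2: 2 under 4. Both 2&4? yes. Contrib: -1. Sum: -1
Gen 3: crossing 1x3. Both 2&4? no. Sum: -1
Gen 4: crossing 3x1. Both 2&4? no. Sum: -1
Gen 5: 4 under 2. Both 2&4? yes. Contrib: +1. Sum: 0
Gen 6: crossing 3x2. Both 2&4? no. Sum: 0
Gen 7: crossing 3x4. Both 2&4? no. Sum: 0
Gen 8: 2 under 4. Both 2&4? yes. Contrib: -1. Sum: -1
Gen 9: crossing 2x3. Both 2&4? no. Sum: -1
Gen 10: crossing 4x3. Both 2&4? no. Sum: -1

Answer: -1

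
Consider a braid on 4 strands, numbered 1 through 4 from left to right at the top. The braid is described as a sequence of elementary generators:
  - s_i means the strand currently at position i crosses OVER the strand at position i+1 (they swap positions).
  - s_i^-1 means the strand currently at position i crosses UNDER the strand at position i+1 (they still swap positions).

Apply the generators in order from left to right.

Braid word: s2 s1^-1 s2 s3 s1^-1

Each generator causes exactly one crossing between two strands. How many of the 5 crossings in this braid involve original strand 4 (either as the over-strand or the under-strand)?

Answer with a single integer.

Answer: 1

Derivation:
Gen 1: crossing 2x3. Involves strand 4? no. Count so far: 0
Gen 2: crossing 1x3. Involves strand 4? no. Count so far: 0
Gen 3: crossing 1x2. Involves strand 4? no. Count so far: 0
Gen 4: crossing 1x4. Involves strand 4? yes. Count so far: 1
Gen 5: crossing 3x2. Involves strand 4? no. Count so far: 1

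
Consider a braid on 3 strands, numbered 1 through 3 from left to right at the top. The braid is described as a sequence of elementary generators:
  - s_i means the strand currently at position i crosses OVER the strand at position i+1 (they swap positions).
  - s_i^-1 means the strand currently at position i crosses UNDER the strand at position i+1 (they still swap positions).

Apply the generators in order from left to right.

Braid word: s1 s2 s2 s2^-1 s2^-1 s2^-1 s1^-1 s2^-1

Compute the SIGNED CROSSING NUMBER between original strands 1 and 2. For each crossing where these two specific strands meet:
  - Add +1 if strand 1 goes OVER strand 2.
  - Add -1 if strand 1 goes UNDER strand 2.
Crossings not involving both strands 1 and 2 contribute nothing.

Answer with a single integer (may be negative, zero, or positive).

Answer: 2

Derivation:
Gen 1: 1 over 2. Both 1&2? yes. Contrib: +1. Sum: 1
Gen 2: crossing 1x3. Both 1&2? no. Sum: 1
Gen 3: crossing 3x1. Both 1&2? no. Sum: 1
Gen 4: crossing 1x3. Both 1&2? no. Sum: 1
Gen 5: crossing 3x1. Both 1&2? no. Sum: 1
Gen 6: crossing 1x3. Both 1&2? no. Sum: 1
Gen 7: crossing 2x3. Both 1&2? no. Sum: 1
Gen 8: 2 under 1. Both 1&2? yes. Contrib: +1. Sum: 2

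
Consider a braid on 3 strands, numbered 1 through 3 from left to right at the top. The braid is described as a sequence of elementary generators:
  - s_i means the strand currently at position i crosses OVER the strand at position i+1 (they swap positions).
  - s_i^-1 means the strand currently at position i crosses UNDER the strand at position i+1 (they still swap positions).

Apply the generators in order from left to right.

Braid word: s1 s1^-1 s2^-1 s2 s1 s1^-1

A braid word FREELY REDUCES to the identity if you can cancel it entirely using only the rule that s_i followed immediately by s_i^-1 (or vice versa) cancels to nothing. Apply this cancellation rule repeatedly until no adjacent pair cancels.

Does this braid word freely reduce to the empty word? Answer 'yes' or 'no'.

Answer: yes

Derivation:
Gen 1 (s1): push. Stack: [s1]
Gen 2 (s1^-1): cancels prior s1. Stack: []
Gen 3 (s2^-1): push. Stack: [s2^-1]
Gen 4 (s2): cancels prior s2^-1. Stack: []
Gen 5 (s1): push. Stack: [s1]
Gen 6 (s1^-1): cancels prior s1. Stack: []
Reduced word: (empty)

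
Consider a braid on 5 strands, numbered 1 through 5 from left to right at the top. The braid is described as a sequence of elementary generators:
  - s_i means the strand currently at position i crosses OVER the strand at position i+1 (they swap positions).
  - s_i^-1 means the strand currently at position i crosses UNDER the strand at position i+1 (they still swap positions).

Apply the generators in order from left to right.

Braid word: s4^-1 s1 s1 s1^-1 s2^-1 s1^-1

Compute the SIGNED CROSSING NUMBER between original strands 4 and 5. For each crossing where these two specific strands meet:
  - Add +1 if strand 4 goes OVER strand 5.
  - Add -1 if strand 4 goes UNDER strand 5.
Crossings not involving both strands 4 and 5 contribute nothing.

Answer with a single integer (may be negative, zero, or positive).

Gen 1: 4 under 5. Both 4&5? yes. Contrib: -1. Sum: -1
Gen 2: crossing 1x2. Both 4&5? no. Sum: -1
Gen 3: crossing 2x1. Both 4&5? no. Sum: -1
Gen 4: crossing 1x2. Both 4&5? no. Sum: -1
Gen 5: crossing 1x3. Both 4&5? no. Sum: -1
Gen 6: crossing 2x3. Both 4&5? no. Sum: -1

Answer: -1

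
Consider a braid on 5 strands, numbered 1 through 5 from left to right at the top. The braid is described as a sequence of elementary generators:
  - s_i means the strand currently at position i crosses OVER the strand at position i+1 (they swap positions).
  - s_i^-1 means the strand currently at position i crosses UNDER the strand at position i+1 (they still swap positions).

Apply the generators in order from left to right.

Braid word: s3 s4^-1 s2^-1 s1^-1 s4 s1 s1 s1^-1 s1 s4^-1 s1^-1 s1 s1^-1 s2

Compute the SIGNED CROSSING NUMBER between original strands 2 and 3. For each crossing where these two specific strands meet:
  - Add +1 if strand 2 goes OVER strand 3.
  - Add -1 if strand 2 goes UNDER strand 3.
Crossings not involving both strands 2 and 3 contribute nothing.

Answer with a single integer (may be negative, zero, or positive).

Gen 1: crossing 3x4. Both 2&3? no. Sum: 0
Gen 2: crossing 3x5. Both 2&3? no. Sum: 0
Gen 3: crossing 2x4. Both 2&3? no. Sum: 0
Gen 4: crossing 1x4. Both 2&3? no. Sum: 0
Gen 5: crossing 5x3. Both 2&3? no. Sum: 0
Gen 6: crossing 4x1. Both 2&3? no. Sum: 0
Gen 7: crossing 1x4. Both 2&3? no. Sum: 0
Gen 8: crossing 4x1. Both 2&3? no. Sum: 0
Gen 9: crossing 1x4. Both 2&3? no. Sum: 0
Gen 10: crossing 3x5. Both 2&3? no. Sum: 0
Gen 11: crossing 4x1. Both 2&3? no. Sum: 0
Gen 12: crossing 1x4. Both 2&3? no. Sum: 0
Gen 13: crossing 4x1. Both 2&3? no. Sum: 0
Gen 14: crossing 4x2. Both 2&3? no. Sum: 0

Answer: 0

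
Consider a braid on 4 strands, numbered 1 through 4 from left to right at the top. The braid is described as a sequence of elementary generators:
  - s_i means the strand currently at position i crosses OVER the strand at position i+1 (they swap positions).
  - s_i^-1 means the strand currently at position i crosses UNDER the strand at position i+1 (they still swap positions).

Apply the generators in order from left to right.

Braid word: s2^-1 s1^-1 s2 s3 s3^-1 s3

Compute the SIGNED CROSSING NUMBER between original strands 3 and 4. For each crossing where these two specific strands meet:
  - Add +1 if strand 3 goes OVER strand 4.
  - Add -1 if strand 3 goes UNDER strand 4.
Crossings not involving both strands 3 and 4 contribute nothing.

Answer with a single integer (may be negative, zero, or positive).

Gen 1: crossing 2x3. Both 3&4? no. Sum: 0
Gen 2: crossing 1x3. Both 3&4? no. Sum: 0
Gen 3: crossing 1x2. Both 3&4? no. Sum: 0
Gen 4: crossing 1x4. Both 3&4? no. Sum: 0
Gen 5: crossing 4x1. Both 3&4? no. Sum: 0
Gen 6: crossing 1x4. Both 3&4? no. Sum: 0

Answer: 0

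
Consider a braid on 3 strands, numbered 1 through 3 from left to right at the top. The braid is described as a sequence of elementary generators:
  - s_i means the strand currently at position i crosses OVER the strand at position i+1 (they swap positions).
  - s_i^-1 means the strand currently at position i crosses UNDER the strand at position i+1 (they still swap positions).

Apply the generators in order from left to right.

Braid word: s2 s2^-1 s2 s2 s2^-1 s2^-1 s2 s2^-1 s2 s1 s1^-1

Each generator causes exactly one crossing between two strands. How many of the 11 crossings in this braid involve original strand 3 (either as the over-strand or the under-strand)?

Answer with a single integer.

Answer: 11

Derivation:
Gen 1: crossing 2x3. Involves strand 3? yes. Count so far: 1
Gen 2: crossing 3x2. Involves strand 3? yes. Count so far: 2
Gen 3: crossing 2x3. Involves strand 3? yes. Count so far: 3
Gen 4: crossing 3x2. Involves strand 3? yes. Count so far: 4
Gen 5: crossing 2x3. Involves strand 3? yes. Count so far: 5
Gen 6: crossing 3x2. Involves strand 3? yes. Count so far: 6
Gen 7: crossing 2x3. Involves strand 3? yes. Count so far: 7
Gen 8: crossing 3x2. Involves strand 3? yes. Count so far: 8
Gen 9: crossing 2x3. Involves strand 3? yes. Count so far: 9
Gen 10: crossing 1x3. Involves strand 3? yes. Count so far: 10
Gen 11: crossing 3x1. Involves strand 3? yes. Count so far: 11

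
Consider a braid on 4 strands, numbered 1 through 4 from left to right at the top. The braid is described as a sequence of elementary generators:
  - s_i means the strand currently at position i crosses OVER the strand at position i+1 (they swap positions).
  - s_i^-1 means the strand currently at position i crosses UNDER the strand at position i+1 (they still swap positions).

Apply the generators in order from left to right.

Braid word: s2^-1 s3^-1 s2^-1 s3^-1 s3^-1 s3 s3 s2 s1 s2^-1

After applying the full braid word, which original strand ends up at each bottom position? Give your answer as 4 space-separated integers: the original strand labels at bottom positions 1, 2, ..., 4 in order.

Gen 1 (s2^-1): strand 2 crosses under strand 3. Perm now: [1 3 2 4]
Gen 2 (s3^-1): strand 2 crosses under strand 4. Perm now: [1 3 4 2]
Gen 3 (s2^-1): strand 3 crosses under strand 4. Perm now: [1 4 3 2]
Gen 4 (s3^-1): strand 3 crosses under strand 2. Perm now: [1 4 2 3]
Gen 5 (s3^-1): strand 2 crosses under strand 3. Perm now: [1 4 3 2]
Gen 6 (s3): strand 3 crosses over strand 2. Perm now: [1 4 2 3]
Gen 7 (s3): strand 2 crosses over strand 3. Perm now: [1 4 3 2]
Gen 8 (s2): strand 4 crosses over strand 3. Perm now: [1 3 4 2]
Gen 9 (s1): strand 1 crosses over strand 3. Perm now: [3 1 4 2]
Gen 10 (s2^-1): strand 1 crosses under strand 4. Perm now: [3 4 1 2]

Answer: 3 4 1 2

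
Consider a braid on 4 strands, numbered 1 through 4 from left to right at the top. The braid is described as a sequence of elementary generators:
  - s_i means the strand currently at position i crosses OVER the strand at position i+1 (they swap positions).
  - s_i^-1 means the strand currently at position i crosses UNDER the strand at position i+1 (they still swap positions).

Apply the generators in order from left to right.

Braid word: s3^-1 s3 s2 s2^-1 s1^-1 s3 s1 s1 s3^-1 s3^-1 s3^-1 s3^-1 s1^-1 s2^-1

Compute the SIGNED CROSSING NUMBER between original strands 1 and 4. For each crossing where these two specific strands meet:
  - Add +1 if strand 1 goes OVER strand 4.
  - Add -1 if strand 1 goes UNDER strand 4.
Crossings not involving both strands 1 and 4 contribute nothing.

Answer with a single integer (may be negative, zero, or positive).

Answer: 0

Derivation:
Gen 1: crossing 3x4. Both 1&4? no. Sum: 0
Gen 2: crossing 4x3. Both 1&4? no. Sum: 0
Gen 3: crossing 2x3. Both 1&4? no. Sum: 0
Gen 4: crossing 3x2. Both 1&4? no. Sum: 0
Gen 5: crossing 1x2. Both 1&4? no. Sum: 0
Gen 6: crossing 3x4. Both 1&4? no. Sum: 0
Gen 7: crossing 2x1. Both 1&4? no. Sum: 0
Gen 8: crossing 1x2. Both 1&4? no. Sum: 0
Gen 9: crossing 4x3. Both 1&4? no. Sum: 0
Gen 10: crossing 3x4. Both 1&4? no. Sum: 0
Gen 11: crossing 4x3. Both 1&4? no. Sum: 0
Gen 12: crossing 3x4. Both 1&4? no. Sum: 0
Gen 13: crossing 2x1. Both 1&4? no. Sum: 0
Gen 14: crossing 2x4. Both 1&4? no. Sum: 0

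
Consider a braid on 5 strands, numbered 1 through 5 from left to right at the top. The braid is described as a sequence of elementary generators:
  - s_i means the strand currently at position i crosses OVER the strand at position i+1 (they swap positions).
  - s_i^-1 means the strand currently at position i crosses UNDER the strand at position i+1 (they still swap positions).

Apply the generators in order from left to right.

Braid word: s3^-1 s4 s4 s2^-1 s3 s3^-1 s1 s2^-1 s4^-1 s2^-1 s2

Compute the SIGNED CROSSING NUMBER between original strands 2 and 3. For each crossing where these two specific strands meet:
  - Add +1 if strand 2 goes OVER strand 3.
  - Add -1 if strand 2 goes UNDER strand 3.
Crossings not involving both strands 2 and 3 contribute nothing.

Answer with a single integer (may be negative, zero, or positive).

Answer: 2

Derivation:
Gen 1: crossing 3x4. Both 2&3? no. Sum: 0
Gen 2: crossing 3x5. Both 2&3? no. Sum: 0
Gen 3: crossing 5x3. Both 2&3? no. Sum: 0
Gen 4: crossing 2x4. Both 2&3? no. Sum: 0
Gen 5: 2 over 3. Both 2&3? yes. Contrib: +1. Sum: 1
Gen 6: 3 under 2. Both 2&3? yes. Contrib: +1. Sum: 2
Gen 7: crossing 1x4. Both 2&3? no. Sum: 2
Gen 8: crossing 1x2. Both 2&3? no. Sum: 2
Gen 9: crossing 3x5. Both 2&3? no. Sum: 2
Gen 10: crossing 2x1. Both 2&3? no. Sum: 2
Gen 11: crossing 1x2. Both 2&3? no. Sum: 2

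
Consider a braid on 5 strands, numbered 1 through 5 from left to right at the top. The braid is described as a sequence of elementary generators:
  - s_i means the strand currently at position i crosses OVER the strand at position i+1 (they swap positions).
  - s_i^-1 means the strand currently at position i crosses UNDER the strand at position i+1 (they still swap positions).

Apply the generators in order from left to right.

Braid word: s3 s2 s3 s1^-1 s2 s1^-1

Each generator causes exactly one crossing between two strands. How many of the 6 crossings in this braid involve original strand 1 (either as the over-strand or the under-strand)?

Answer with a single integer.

Answer: 2

Derivation:
Gen 1: crossing 3x4. Involves strand 1? no. Count so far: 0
Gen 2: crossing 2x4. Involves strand 1? no. Count so far: 0
Gen 3: crossing 2x3. Involves strand 1? no. Count so far: 0
Gen 4: crossing 1x4. Involves strand 1? yes. Count so far: 1
Gen 5: crossing 1x3. Involves strand 1? yes. Count so far: 2
Gen 6: crossing 4x3. Involves strand 1? no. Count so far: 2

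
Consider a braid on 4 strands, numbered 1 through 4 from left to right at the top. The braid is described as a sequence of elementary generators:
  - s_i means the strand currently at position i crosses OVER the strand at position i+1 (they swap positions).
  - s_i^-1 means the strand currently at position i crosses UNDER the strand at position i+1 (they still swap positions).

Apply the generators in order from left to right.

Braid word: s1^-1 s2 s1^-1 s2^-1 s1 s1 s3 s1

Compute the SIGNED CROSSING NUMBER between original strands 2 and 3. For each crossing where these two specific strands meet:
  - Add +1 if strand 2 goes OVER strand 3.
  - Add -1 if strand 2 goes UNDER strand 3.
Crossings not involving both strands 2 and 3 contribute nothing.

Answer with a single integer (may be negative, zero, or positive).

Answer: -1

Derivation:
Gen 1: crossing 1x2. Both 2&3? no. Sum: 0
Gen 2: crossing 1x3. Both 2&3? no. Sum: 0
Gen 3: 2 under 3. Both 2&3? yes. Contrib: -1. Sum: -1
Gen 4: crossing 2x1. Both 2&3? no. Sum: -1
Gen 5: crossing 3x1. Both 2&3? no. Sum: -1
Gen 6: crossing 1x3. Both 2&3? no. Sum: -1
Gen 7: crossing 2x4. Both 2&3? no. Sum: -1
Gen 8: crossing 3x1. Both 2&3? no. Sum: -1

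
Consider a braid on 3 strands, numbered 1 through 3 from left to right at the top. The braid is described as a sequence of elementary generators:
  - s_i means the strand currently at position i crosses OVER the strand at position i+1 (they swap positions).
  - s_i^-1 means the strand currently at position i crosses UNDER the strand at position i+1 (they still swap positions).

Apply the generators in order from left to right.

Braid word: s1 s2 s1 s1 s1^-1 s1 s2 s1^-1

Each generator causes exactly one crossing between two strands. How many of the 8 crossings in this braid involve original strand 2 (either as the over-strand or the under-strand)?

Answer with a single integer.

Gen 1: crossing 1x2. Involves strand 2? yes. Count so far: 1
Gen 2: crossing 1x3. Involves strand 2? no. Count so far: 1
Gen 3: crossing 2x3. Involves strand 2? yes. Count so far: 2
Gen 4: crossing 3x2. Involves strand 2? yes. Count so far: 3
Gen 5: crossing 2x3. Involves strand 2? yes. Count so far: 4
Gen 6: crossing 3x2. Involves strand 2? yes. Count so far: 5
Gen 7: crossing 3x1. Involves strand 2? no. Count so far: 5
Gen 8: crossing 2x1. Involves strand 2? yes. Count so far: 6

Answer: 6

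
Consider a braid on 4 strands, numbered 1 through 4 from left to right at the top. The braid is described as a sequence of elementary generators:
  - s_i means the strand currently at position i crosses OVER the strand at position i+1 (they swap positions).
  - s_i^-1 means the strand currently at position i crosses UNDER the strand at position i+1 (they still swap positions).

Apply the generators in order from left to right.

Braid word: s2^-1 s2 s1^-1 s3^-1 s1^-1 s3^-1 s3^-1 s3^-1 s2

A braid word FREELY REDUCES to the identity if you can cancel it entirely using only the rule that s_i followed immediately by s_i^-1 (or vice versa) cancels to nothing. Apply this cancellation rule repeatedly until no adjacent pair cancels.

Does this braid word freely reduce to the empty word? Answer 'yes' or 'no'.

Answer: no

Derivation:
Gen 1 (s2^-1): push. Stack: [s2^-1]
Gen 2 (s2): cancels prior s2^-1. Stack: []
Gen 3 (s1^-1): push. Stack: [s1^-1]
Gen 4 (s3^-1): push. Stack: [s1^-1 s3^-1]
Gen 5 (s1^-1): push. Stack: [s1^-1 s3^-1 s1^-1]
Gen 6 (s3^-1): push. Stack: [s1^-1 s3^-1 s1^-1 s3^-1]
Gen 7 (s3^-1): push. Stack: [s1^-1 s3^-1 s1^-1 s3^-1 s3^-1]
Gen 8 (s3^-1): push. Stack: [s1^-1 s3^-1 s1^-1 s3^-1 s3^-1 s3^-1]
Gen 9 (s2): push. Stack: [s1^-1 s3^-1 s1^-1 s3^-1 s3^-1 s3^-1 s2]
Reduced word: s1^-1 s3^-1 s1^-1 s3^-1 s3^-1 s3^-1 s2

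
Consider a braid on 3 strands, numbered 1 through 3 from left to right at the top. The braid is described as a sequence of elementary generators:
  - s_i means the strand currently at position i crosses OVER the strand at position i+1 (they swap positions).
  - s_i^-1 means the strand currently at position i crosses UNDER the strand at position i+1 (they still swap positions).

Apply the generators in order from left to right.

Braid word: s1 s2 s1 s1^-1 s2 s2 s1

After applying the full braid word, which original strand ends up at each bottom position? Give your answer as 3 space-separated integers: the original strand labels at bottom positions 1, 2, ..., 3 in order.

Answer: 3 2 1

Derivation:
Gen 1 (s1): strand 1 crosses over strand 2. Perm now: [2 1 3]
Gen 2 (s2): strand 1 crosses over strand 3. Perm now: [2 3 1]
Gen 3 (s1): strand 2 crosses over strand 3. Perm now: [3 2 1]
Gen 4 (s1^-1): strand 3 crosses under strand 2. Perm now: [2 3 1]
Gen 5 (s2): strand 3 crosses over strand 1. Perm now: [2 1 3]
Gen 6 (s2): strand 1 crosses over strand 3. Perm now: [2 3 1]
Gen 7 (s1): strand 2 crosses over strand 3. Perm now: [3 2 1]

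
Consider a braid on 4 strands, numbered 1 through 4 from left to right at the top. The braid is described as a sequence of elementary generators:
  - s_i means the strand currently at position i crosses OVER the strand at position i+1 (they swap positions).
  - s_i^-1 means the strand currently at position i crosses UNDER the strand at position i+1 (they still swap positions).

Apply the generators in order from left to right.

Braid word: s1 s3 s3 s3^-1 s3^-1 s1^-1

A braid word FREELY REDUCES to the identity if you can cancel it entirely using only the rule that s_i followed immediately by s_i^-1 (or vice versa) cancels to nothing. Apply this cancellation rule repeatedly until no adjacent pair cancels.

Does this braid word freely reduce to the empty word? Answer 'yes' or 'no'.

Gen 1 (s1): push. Stack: [s1]
Gen 2 (s3): push. Stack: [s1 s3]
Gen 3 (s3): push. Stack: [s1 s3 s3]
Gen 4 (s3^-1): cancels prior s3. Stack: [s1 s3]
Gen 5 (s3^-1): cancels prior s3. Stack: [s1]
Gen 6 (s1^-1): cancels prior s1. Stack: []
Reduced word: (empty)

Answer: yes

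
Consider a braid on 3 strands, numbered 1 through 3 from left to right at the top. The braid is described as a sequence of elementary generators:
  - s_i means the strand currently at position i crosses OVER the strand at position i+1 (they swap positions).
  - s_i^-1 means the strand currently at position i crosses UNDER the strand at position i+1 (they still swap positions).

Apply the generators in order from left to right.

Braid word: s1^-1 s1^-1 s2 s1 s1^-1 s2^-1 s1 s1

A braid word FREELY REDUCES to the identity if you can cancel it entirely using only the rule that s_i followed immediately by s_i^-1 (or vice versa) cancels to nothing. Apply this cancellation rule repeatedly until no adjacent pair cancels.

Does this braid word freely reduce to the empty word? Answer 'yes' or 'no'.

Answer: yes

Derivation:
Gen 1 (s1^-1): push. Stack: [s1^-1]
Gen 2 (s1^-1): push. Stack: [s1^-1 s1^-1]
Gen 3 (s2): push. Stack: [s1^-1 s1^-1 s2]
Gen 4 (s1): push. Stack: [s1^-1 s1^-1 s2 s1]
Gen 5 (s1^-1): cancels prior s1. Stack: [s1^-1 s1^-1 s2]
Gen 6 (s2^-1): cancels prior s2. Stack: [s1^-1 s1^-1]
Gen 7 (s1): cancels prior s1^-1. Stack: [s1^-1]
Gen 8 (s1): cancels prior s1^-1. Stack: []
Reduced word: (empty)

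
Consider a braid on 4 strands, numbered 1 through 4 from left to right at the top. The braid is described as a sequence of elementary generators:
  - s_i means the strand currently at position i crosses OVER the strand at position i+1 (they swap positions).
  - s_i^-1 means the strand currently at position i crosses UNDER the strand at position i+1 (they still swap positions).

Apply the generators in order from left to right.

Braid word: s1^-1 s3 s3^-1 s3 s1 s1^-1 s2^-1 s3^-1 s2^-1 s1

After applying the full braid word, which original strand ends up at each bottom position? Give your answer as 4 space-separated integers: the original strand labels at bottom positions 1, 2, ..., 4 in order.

Gen 1 (s1^-1): strand 1 crosses under strand 2. Perm now: [2 1 3 4]
Gen 2 (s3): strand 3 crosses over strand 4. Perm now: [2 1 4 3]
Gen 3 (s3^-1): strand 4 crosses under strand 3. Perm now: [2 1 3 4]
Gen 4 (s3): strand 3 crosses over strand 4. Perm now: [2 1 4 3]
Gen 5 (s1): strand 2 crosses over strand 1. Perm now: [1 2 4 3]
Gen 6 (s1^-1): strand 1 crosses under strand 2. Perm now: [2 1 4 3]
Gen 7 (s2^-1): strand 1 crosses under strand 4. Perm now: [2 4 1 3]
Gen 8 (s3^-1): strand 1 crosses under strand 3. Perm now: [2 4 3 1]
Gen 9 (s2^-1): strand 4 crosses under strand 3. Perm now: [2 3 4 1]
Gen 10 (s1): strand 2 crosses over strand 3. Perm now: [3 2 4 1]

Answer: 3 2 4 1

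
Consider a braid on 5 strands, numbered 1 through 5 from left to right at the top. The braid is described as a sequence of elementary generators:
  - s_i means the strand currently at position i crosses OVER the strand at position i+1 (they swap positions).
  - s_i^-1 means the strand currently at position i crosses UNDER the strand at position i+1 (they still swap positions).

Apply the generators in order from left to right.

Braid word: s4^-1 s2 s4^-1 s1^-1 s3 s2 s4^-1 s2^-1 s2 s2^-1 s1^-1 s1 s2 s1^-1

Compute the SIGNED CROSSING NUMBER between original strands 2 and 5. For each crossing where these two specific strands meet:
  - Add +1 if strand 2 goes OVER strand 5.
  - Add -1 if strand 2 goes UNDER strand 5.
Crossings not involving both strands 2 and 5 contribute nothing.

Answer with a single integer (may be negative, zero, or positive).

Gen 1: crossing 4x5. Both 2&5? no. Sum: 0
Gen 2: crossing 2x3. Both 2&5? no. Sum: 0
Gen 3: crossing 5x4. Both 2&5? no. Sum: 0
Gen 4: crossing 1x3. Both 2&5? no. Sum: 0
Gen 5: crossing 2x4. Both 2&5? no. Sum: 0
Gen 6: crossing 1x4. Both 2&5? no. Sum: 0
Gen 7: 2 under 5. Both 2&5? yes. Contrib: -1. Sum: -1
Gen 8: crossing 4x1. Both 2&5? no. Sum: -1
Gen 9: crossing 1x4. Both 2&5? no. Sum: -1
Gen 10: crossing 4x1. Both 2&5? no. Sum: -1
Gen 11: crossing 3x1. Both 2&5? no. Sum: -1
Gen 12: crossing 1x3. Both 2&5? no. Sum: -1
Gen 13: crossing 1x4. Both 2&5? no. Sum: -1
Gen 14: crossing 3x4. Both 2&5? no. Sum: -1

Answer: -1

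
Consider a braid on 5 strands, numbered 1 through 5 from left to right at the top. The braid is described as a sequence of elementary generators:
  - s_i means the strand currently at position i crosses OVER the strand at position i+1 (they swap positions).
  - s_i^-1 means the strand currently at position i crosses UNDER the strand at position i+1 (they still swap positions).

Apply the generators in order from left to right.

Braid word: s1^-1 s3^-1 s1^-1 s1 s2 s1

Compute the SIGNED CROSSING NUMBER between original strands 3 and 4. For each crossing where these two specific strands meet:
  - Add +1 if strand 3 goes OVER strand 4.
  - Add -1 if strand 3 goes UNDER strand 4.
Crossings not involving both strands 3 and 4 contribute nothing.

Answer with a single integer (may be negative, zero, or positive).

Answer: -1

Derivation:
Gen 1: crossing 1x2. Both 3&4? no. Sum: 0
Gen 2: 3 under 4. Both 3&4? yes. Contrib: -1. Sum: -1
Gen 3: crossing 2x1. Both 3&4? no. Sum: -1
Gen 4: crossing 1x2. Both 3&4? no. Sum: -1
Gen 5: crossing 1x4. Both 3&4? no. Sum: -1
Gen 6: crossing 2x4. Both 3&4? no. Sum: -1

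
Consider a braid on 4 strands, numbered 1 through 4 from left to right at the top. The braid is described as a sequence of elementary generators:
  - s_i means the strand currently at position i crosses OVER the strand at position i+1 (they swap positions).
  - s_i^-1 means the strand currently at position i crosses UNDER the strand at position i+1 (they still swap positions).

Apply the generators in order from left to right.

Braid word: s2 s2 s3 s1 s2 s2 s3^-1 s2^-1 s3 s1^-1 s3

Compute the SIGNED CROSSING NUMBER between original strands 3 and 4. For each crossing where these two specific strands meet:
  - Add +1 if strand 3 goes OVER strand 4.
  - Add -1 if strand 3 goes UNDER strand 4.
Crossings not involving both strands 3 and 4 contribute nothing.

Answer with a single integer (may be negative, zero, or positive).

Answer: 2

Derivation:
Gen 1: crossing 2x3. Both 3&4? no. Sum: 0
Gen 2: crossing 3x2. Both 3&4? no. Sum: 0
Gen 3: 3 over 4. Both 3&4? yes. Contrib: +1. Sum: 1
Gen 4: crossing 1x2. Both 3&4? no. Sum: 1
Gen 5: crossing 1x4. Both 3&4? no. Sum: 1
Gen 6: crossing 4x1. Both 3&4? no. Sum: 1
Gen 7: 4 under 3. Both 3&4? yes. Contrib: +1. Sum: 2
Gen 8: crossing 1x3. Both 3&4? no. Sum: 2
Gen 9: crossing 1x4. Both 3&4? no. Sum: 2
Gen 10: crossing 2x3. Both 3&4? no. Sum: 2
Gen 11: crossing 4x1. Both 3&4? no. Sum: 2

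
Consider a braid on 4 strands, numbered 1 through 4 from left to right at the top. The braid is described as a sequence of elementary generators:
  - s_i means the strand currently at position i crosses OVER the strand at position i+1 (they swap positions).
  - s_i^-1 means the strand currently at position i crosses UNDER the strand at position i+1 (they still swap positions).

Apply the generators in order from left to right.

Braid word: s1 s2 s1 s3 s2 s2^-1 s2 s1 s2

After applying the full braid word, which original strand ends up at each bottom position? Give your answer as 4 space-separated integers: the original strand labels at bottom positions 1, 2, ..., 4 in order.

Gen 1 (s1): strand 1 crosses over strand 2. Perm now: [2 1 3 4]
Gen 2 (s2): strand 1 crosses over strand 3. Perm now: [2 3 1 4]
Gen 3 (s1): strand 2 crosses over strand 3. Perm now: [3 2 1 4]
Gen 4 (s3): strand 1 crosses over strand 4. Perm now: [3 2 4 1]
Gen 5 (s2): strand 2 crosses over strand 4. Perm now: [3 4 2 1]
Gen 6 (s2^-1): strand 4 crosses under strand 2. Perm now: [3 2 4 1]
Gen 7 (s2): strand 2 crosses over strand 4. Perm now: [3 4 2 1]
Gen 8 (s1): strand 3 crosses over strand 4. Perm now: [4 3 2 1]
Gen 9 (s2): strand 3 crosses over strand 2. Perm now: [4 2 3 1]

Answer: 4 2 3 1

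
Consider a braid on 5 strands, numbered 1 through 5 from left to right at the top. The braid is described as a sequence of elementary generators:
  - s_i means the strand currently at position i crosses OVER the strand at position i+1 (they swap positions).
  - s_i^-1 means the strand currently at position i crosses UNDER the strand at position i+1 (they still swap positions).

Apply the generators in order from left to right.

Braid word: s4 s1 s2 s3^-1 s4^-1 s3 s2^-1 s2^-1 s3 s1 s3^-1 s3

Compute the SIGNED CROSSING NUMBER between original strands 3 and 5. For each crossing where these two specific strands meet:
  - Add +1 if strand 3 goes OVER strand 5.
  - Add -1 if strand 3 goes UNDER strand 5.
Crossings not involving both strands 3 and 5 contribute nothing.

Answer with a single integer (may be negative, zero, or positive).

Answer: 0

Derivation:
Gen 1: crossing 4x5. Both 3&5? no. Sum: 0
Gen 2: crossing 1x2. Both 3&5? no. Sum: 0
Gen 3: crossing 1x3. Both 3&5? no. Sum: 0
Gen 4: crossing 1x5. Both 3&5? no. Sum: 0
Gen 5: crossing 1x4. Both 3&5? no. Sum: 0
Gen 6: crossing 5x4. Both 3&5? no. Sum: 0
Gen 7: crossing 3x4. Both 3&5? no. Sum: 0
Gen 8: crossing 4x3. Both 3&5? no. Sum: 0
Gen 9: crossing 4x5. Both 3&5? no. Sum: 0
Gen 10: crossing 2x3. Both 3&5? no. Sum: 0
Gen 11: crossing 5x4. Both 3&5? no. Sum: 0
Gen 12: crossing 4x5. Both 3&5? no. Sum: 0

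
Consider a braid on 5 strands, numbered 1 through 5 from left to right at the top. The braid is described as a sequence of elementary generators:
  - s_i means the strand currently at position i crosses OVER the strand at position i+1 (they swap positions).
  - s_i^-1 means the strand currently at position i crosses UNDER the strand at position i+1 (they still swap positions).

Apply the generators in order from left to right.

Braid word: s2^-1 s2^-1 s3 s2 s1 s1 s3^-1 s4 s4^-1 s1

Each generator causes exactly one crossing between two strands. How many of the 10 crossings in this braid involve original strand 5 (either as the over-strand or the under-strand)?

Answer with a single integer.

Gen 1: crossing 2x3. Involves strand 5? no. Count so far: 0
Gen 2: crossing 3x2. Involves strand 5? no. Count so far: 0
Gen 3: crossing 3x4. Involves strand 5? no. Count so far: 0
Gen 4: crossing 2x4. Involves strand 5? no. Count so far: 0
Gen 5: crossing 1x4. Involves strand 5? no. Count so far: 0
Gen 6: crossing 4x1. Involves strand 5? no. Count so far: 0
Gen 7: crossing 2x3. Involves strand 5? no. Count so far: 0
Gen 8: crossing 2x5. Involves strand 5? yes. Count so far: 1
Gen 9: crossing 5x2. Involves strand 5? yes. Count so far: 2
Gen 10: crossing 1x4. Involves strand 5? no. Count so far: 2

Answer: 2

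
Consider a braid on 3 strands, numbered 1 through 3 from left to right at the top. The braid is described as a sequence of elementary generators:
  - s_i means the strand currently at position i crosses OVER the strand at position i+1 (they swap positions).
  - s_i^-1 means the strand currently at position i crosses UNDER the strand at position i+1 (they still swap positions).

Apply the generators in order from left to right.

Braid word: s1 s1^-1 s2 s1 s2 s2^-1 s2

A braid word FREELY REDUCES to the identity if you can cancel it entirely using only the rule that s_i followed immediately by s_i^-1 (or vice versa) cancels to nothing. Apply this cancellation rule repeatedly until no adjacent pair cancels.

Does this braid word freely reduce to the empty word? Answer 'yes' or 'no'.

Gen 1 (s1): push. Stack: [s1]
Gen 2 (s1^-1): cancels prior s1. Stack: []
Gen 3 (s2): push. Stack: [s2]
Gen 4 (s1): push. Stack: [s2 s1]
Gen 5 (s2): push. Stack: [s2 s1 s2]
Gen 6 (s2^-1): cancels prior s2. Stack: [s2 s1]
Gen 7 (s2): push. Stack: [s2 s1 s2]
Reduced word: s2 s1 s2

Answer: no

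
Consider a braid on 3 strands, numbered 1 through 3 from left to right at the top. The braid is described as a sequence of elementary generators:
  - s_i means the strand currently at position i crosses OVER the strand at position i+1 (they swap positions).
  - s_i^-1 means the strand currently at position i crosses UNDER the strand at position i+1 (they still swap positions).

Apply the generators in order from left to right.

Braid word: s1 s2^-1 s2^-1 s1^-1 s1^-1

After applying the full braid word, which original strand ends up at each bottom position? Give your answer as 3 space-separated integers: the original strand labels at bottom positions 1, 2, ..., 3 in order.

Answer: 2 1 3

Derivation:
Gen 1 (s1): strand 1 crosses over strand 2. Perm now: [2 1 3]
Gen 2 (s2^-1): strand 1 crosses under strand 3. Perm now: [2 3 1]
Gen 3 (s2^-1): strand 3 crosses under strand 1. Perm now: [2 1 3]
Gen 4 (s1^-1): strand 2 crosses under strand 1. Perm now: [1 2 3]
Gen 5 (s1^-1): strand 1 crosses under strand 2. Perm now: [2 1 3]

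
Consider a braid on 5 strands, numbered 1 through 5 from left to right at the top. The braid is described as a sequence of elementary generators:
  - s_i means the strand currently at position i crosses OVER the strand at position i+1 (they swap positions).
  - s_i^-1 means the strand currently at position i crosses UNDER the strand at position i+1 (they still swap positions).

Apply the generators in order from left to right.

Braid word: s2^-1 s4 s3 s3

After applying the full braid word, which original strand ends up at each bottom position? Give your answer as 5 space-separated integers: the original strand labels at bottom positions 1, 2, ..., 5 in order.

Answer: 1 3 2 5 4

Derivation:
Gen 1 (s2^-1): strand 2 crosses under strand 3. Perm now: [1 3 2 4 5]
Gen 2 (s4): strand 4 crosses over strand 5. Perm now: [1 3 2 5 4]
Gen 3 (s3): strand 2 crosses over strand 5. Perm now: [1 3 5 2 4]
Gen 4 (s3): strand 5 crosses over strand 2. Perm now: [1 3 2 5 4]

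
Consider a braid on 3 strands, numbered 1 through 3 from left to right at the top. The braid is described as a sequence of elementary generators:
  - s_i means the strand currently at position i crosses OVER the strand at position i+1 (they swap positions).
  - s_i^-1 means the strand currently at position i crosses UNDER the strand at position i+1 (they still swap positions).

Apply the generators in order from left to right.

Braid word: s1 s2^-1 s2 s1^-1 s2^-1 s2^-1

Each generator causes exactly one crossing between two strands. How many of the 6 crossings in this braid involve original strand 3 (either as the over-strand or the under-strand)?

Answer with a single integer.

Answer: 4

Derivation:
Gen 1: crossing 1x2. Involves strand 3? no. Count so far: 0
Gen 2: crossing 1x3. Involves strand 3? yes. Count so far: 1
Gen 3: crossing 3x1. Involves strand 3? yes. Count so far: 2
Gen 4: crossing 2x1. Involves strand 3? no. Count so far: 2
Gen 5: crossing 2x3. Involves strand 3? yes. Count so far: 3
Gen 6: crossing 3x2. Involves strand 3? yes. Count so far: 4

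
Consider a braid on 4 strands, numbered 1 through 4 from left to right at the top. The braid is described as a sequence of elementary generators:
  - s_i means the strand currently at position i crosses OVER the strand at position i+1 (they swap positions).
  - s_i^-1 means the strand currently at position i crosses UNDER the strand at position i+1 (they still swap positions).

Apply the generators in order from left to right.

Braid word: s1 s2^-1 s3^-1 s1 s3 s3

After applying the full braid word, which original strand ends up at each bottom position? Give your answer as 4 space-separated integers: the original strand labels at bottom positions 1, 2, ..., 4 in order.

Gen 1 (s1): strand 1 crosses over strand 2. Perm now: [2 1 3 4]
Gen 2 (s2^-1): strand 1 crosses under strand 3. Perm now: [2 3 1 4]
Gen 3 (s3^-1): strand 1 crosses under strand 4. Perm now: [2 3 4 1]
Gen 4 (s1): strand 2 crosses over strand 3. Perm now: [3 2 4 1]
Gen 5 (s3): strand 4 crosses over strand 1. Perm now: [3 2 1 4]
Gen 6 (s3): strand 1 crosses over strand 4. Perm now: [3 2 4 1]

Answer: 3 2 4 1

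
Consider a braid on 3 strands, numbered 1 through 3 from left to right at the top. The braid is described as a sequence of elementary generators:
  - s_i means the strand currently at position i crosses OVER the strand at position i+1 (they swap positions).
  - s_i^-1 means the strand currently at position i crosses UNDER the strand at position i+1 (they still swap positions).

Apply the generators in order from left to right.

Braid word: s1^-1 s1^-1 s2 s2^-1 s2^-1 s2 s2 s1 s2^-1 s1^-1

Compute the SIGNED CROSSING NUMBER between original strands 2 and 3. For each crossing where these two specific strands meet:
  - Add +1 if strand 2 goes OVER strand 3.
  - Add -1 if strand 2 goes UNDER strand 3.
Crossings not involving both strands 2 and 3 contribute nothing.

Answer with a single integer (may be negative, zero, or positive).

Answer: 2

Derivation:
Gen 1: crossing 1x2. Both 2&3? no. Sum: 0
Gen 2: crossing 2x1. Both 2&3? no. Sum: 0
Gen 3: 2 over 3. Both 2&3? yes. Contrib: +1. Sum: 1
Gen 4: 3 under 2. Both 2&3? yes. Contrib: +1. Sum: 2
Gen 5: 2 under 3. Both 2&3? yes. Contrib: -1. Sum: 1
Gen 6: 3 over 2. Both 2&3? yes. Contrib: -1. Sum: 0
Gen 7: 2 over 3. Both 2&3? yes. Contrib: +1. Sum: 1
Gen 8: crossing 1x3. Both 2&3? no. Sum: 1
Gen 9: crossing 1x2. Both 2&3? no. Sum: 1
Gen 10: 3 under 2. Both 2&3? yes. Contrib: +1. Sum: 2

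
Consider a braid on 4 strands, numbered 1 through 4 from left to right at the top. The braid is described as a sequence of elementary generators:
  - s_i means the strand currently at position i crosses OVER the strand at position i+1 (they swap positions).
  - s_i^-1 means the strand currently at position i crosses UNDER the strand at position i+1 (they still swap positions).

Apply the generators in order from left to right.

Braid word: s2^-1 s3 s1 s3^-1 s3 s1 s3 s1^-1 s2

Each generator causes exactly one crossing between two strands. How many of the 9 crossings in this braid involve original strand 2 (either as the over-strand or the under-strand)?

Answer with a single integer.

Answer: 6

Derivation:
Gen 1: crossing 2x3. Involves strand 2? yes. Count so far: 1
Gen 2: crossing 2x4. Involves strand 2? yes. Count so far: 2
Gen 3: crossing 1x3. Involves strand 2? no. Count so far: 2
Gen 4: crossing 4x2. Involves strand 2? yes. Count so far: 3
Gen 5: crossing 2x4. Involves strand 2? yes. Count so far: 4
Gen 6: crossing 3x1. Involves strand 2? no. Count so far: 4
Gen 7: crossing 4x2. Involves strand 2? yes. Count so far: 5
Gen 8: crossing 1x3. Involves strand 2? no. Count so far: 5
Gen 9: crossing 1x2. Involves strand 2? yes. Count so far: 6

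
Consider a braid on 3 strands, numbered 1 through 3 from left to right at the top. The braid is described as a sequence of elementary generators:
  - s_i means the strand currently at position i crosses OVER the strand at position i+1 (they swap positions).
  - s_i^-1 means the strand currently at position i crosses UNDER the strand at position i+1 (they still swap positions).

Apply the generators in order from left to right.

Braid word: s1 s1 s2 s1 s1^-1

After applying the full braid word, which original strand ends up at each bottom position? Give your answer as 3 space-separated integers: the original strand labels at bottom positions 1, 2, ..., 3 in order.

Gen 1 (s1): strand 1 crosses over strand 2. Perm now: [2 1 3]
Gen 2 (s1): strand 2 crosses over strand 1. Perm now: [1 2 3]
Gen 3 (s2): strand 2 crosses over strand 3. Perm now: [1 3 2]
Gen 4 (s1): strand 1 crosses over strand 3. Perm now: [3 1 2]
Gen 5 (s1^-1): strand 3 crosses under strand 1. Perm now: [1 3 2]

Answer: 1 3 2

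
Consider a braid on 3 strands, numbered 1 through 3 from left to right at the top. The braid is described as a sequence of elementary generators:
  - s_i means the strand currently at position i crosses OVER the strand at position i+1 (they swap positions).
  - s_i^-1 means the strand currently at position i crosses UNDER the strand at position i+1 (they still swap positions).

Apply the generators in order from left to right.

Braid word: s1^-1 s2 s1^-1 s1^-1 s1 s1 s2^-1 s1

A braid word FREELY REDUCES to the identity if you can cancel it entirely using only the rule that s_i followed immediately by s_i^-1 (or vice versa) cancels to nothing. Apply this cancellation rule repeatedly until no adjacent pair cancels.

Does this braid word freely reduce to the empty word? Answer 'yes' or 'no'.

Answer: yes

Derivation:
Gen 1 (s1^-1): push. Stack: [s1^-1]
Gen 2 (s2): push. Stack: [s1^-1 s2]
Gen 3 (s1^-1): push. Stack: [s1^-1 s2 s1^-1]
Gen 4 (s1^-1): push. Stack: [s1^-1 s2 s1^-1 s1^-1]
Gen 5 (s1): cancels prior s1^-1. Stack: [s1^-1 s2 s1^-1]
Gen 6 (s1): cancels prior s1^-1. Stack: [s1^-1 s2]
Gen 7 (s2^-1): cancels prior s2. Stack: [s1^-1]
Gen 8 (s1): cancels prior s1^-1. Stack: []
Reduced word: (empty)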